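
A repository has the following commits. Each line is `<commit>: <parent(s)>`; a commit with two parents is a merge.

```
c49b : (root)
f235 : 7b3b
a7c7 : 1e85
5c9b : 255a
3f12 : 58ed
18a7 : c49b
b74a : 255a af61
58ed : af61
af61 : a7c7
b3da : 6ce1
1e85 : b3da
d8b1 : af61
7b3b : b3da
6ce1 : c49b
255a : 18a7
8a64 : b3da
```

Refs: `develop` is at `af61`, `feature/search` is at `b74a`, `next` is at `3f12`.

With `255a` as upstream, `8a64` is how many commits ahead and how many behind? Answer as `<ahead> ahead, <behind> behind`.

Reachable from 8a64: {6ce1, 8a64, b3da, c49b}.
Reachable from 255a: {18a7, 255a, c49b}.
Only in 8a64's history (ahead): {6ce1, 8a64, b3da} — 3.
Only in 255a's history (behind): {18a7, 255a} — 2.

3 ahead, 2 behind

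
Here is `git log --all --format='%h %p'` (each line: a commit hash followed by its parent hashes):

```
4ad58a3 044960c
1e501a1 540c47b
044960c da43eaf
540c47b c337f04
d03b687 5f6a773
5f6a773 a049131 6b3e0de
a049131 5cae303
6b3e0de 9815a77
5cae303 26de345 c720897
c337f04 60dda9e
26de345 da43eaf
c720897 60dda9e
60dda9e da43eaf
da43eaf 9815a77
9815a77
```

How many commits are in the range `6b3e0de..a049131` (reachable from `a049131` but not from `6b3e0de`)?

Reachable from a049131: {26de345, 5cae303, 60dda9e, 9815a77, a049131, c720897, da43eaf}.
Reachable from 6b3e0de: {6b3e0de, 9815a77}.
In a049131's history but not 6b3e0de's: {26de345, 5cae303, 60dda9e, a049131, c720897, da43eaf} — 6 commits.

6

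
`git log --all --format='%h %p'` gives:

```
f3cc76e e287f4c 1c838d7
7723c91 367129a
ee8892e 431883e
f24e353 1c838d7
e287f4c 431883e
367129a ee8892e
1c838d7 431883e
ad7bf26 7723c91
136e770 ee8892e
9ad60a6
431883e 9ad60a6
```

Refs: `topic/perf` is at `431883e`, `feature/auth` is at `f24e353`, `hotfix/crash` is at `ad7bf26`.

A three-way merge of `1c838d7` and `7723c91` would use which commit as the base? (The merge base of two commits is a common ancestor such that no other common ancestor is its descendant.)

431883e

Ancestors of 1c838d7: {1c838d7, 431883e, 9ad60a6}.
Ancestors of 7723c91: {367129a, 431883e, 7723c91, 9ad60a6, ee8892e}.
Common ancestors: {431883e, 9ad60a6}.
Among these, 431883e is not an ancestor of any other common ancestor — it is the merge base.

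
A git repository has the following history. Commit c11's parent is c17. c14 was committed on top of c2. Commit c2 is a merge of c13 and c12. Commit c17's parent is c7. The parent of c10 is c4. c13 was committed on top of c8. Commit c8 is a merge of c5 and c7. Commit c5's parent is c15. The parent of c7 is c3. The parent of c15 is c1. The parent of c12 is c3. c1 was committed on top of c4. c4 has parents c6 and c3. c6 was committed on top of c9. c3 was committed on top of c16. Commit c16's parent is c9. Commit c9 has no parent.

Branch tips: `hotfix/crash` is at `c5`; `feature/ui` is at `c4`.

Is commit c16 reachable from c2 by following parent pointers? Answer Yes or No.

Ancestors of c2 (commits reachable by following parents): {c1, c12, c13, c15, c16, c2, c3, c4, c5, c6, c7, c8, c9}.
c16 is in that set, so it is an ancestor of c2.

Yes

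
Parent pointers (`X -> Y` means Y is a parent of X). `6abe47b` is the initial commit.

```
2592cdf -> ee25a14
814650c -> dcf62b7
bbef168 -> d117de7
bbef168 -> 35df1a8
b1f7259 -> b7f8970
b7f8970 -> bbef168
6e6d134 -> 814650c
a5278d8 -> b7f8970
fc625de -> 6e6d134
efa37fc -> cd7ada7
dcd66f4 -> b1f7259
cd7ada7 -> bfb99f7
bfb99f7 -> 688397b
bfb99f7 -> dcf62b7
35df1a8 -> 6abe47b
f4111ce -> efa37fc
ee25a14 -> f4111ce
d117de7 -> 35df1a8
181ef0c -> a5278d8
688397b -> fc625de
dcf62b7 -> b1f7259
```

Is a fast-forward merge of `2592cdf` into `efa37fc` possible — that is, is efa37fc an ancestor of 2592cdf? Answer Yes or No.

A fast-forward from efa37fc to 2592cdf is possible iff efa37fc is an ancestor of 2592cdf.
Ancestors of 2592cdf: {2592cdf, 35df1a8, 688397b, 6abe47b, 6e6d134, 814650c, b1f7259, b7f8970, bbef168, bfb99f7, cd7ada7, d117de7, dcf62b7, ee25a14, efa37fc, f4111ce, fc625de}.
efa37fc is among them, so fast-forward is possible.

Yes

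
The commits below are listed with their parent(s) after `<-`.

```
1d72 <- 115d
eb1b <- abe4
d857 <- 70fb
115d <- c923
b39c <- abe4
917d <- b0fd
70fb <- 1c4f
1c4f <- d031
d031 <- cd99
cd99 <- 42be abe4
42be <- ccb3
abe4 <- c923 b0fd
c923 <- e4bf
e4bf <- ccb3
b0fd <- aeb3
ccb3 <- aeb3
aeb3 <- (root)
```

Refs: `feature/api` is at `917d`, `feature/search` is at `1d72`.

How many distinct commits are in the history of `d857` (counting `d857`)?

12

Walking parent pointers from d857: reachable set = {1c4f, 42be, 70fb, abe4, aeb3, b0fd, c923, ccb3, cd99, d031, d857, e4bf}.
That is 12 commits.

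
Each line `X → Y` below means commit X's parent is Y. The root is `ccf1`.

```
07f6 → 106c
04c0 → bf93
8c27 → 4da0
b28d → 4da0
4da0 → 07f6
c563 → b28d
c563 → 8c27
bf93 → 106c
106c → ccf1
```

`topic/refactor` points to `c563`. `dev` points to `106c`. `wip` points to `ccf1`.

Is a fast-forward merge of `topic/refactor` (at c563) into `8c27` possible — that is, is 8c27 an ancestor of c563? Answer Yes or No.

Yes

A fast-forward from 8c27 to c563 is possible iff 8c27 is an ancestor of c563.
Ancestors of c563: {07f6, 106c, 4da0, 8c27, b28d, c563, ccf1}.
8c27 is among them, so fast-forward is possible.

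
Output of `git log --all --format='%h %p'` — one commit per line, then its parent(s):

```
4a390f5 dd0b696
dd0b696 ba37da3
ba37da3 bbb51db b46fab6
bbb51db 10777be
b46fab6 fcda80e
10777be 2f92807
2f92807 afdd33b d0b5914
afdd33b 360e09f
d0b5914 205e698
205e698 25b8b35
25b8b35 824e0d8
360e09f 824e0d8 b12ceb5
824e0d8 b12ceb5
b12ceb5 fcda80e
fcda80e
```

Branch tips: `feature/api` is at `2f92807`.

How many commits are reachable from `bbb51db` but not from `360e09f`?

7

Reachable from bbb51db: {10777be, 205e698, 25b8b35, 2f92807, 360e09f, 824e0d8, afdd33b, b12ceb5, bbb51db, d0b5914, fcda80e}.
Reachable from 360e09f: {360e09f, 824e0d8, b12ceb5, fcda80e}.
In bbb51db's history but not 360e09f's: {10777be, 205e698, 25b8b35, 2f92807, afdd33b, bbb51db, d0b5914} — 7 commits.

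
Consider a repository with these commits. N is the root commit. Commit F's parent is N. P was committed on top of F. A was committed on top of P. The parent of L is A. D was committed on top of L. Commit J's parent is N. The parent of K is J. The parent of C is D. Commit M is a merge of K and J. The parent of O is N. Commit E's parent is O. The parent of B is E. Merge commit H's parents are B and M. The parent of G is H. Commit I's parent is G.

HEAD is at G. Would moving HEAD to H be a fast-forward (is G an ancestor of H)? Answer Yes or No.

No

A fast-forward from G to H is possible iff G is an ancestor of H.
Ancestors of H: {B, E, H, J, K, M, N, O}.
G is not among them, so fast-forward is not possible.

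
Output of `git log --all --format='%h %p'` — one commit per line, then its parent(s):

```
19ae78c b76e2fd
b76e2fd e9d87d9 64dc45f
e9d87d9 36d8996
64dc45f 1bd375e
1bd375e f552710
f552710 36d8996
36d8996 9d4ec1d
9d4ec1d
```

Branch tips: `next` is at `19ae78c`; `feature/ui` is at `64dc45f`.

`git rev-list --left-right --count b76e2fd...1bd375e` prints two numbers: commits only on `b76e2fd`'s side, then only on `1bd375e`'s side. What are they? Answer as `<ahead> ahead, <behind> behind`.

3 ahead, 0 behind

Reachable from b76e2fd: {1bd375e, 36d8996, 64dc45f, 9d4ec1d, b76e2fd, e9d87d9, f552710}.
Reachable from 1bd375e: {1bd375e, 36d8996, 9d4ec1d, f552710}.
Only in b76e2fd's history (ahead): {64dc45f, b76e2fd, e9d87d9} — 3.
Only in 1bd375e's history (behind): {} — 0.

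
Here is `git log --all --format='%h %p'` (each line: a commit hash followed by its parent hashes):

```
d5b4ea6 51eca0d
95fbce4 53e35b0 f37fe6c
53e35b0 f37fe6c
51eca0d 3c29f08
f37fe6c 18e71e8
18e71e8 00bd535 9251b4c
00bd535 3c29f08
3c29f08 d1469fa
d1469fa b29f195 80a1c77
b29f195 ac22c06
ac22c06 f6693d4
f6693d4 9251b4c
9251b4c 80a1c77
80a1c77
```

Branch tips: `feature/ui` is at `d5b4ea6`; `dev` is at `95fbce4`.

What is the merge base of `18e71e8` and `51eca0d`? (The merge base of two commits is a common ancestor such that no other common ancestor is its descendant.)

Ancestors of 18e71e8: {00bd535, 18e71e8, 3c29f08, 80a1c77, 9251b4c, ac22c06, b29f195, d1469fa, f6693d4}.
Ancestors of 51eca0d: {3c29f08, 51eca0d, 80a1c77, 9251b4c, ac22c06, b29f195, d1469fa, f6693d4}.
Common ancestors: {3c29f08, 80a1c77, 9251b4c, ac22c06, b29f195, d1469fa, f6693d4}.
Among these, 3c29f08 is not an ancestor of any other common ancestor — it is the merge base.

3c29f08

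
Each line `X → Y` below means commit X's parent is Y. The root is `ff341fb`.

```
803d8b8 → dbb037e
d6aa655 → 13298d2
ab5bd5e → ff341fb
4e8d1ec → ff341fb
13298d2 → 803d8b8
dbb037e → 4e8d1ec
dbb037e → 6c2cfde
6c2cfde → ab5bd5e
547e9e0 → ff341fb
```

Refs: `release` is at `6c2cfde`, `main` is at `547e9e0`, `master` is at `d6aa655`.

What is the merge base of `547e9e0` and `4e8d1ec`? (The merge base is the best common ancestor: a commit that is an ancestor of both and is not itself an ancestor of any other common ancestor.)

ff341fb

Ancestors of 547e9e0: {547e9e0, ff341fb}.
Ancestors of 4e8d1ec: {4e8d1ec, ff341fb}.
Common ancestors: {ff341fb}.
The only common ancestor is ff341fb, so it is the merge base.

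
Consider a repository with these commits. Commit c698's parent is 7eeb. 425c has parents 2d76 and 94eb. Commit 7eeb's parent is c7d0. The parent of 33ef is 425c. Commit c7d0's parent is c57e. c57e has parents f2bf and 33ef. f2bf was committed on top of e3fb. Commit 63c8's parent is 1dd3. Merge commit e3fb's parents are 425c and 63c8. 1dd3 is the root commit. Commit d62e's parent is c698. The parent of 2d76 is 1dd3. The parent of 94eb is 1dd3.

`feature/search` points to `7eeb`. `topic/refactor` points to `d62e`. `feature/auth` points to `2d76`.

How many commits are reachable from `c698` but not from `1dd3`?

Reachable from c698: {1dd3, 2d76, 33ef, 425c, 63c8, 7eeb, 94eb, c57e, c698, c7d0, e3fb, f2bf}.
Reachable from 1dd3: {1dd3}.
In c698's history but not 1dd3's: {2d76, 33ef, 425c, 63c8, 7eeb, 94eb, c57e, c698, c7d0, e3fb, f2bf} — 11 commits.

11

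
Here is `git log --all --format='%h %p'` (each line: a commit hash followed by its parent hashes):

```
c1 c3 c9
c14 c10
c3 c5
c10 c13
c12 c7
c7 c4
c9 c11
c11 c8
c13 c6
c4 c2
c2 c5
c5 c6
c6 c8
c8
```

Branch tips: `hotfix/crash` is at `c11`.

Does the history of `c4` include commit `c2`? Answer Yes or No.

Ancestors of c4 (commits reachable by following parents): {c2, c4, c5, c6, c8}.
c2 is in that set, so it is an ancestor of c4.

Yes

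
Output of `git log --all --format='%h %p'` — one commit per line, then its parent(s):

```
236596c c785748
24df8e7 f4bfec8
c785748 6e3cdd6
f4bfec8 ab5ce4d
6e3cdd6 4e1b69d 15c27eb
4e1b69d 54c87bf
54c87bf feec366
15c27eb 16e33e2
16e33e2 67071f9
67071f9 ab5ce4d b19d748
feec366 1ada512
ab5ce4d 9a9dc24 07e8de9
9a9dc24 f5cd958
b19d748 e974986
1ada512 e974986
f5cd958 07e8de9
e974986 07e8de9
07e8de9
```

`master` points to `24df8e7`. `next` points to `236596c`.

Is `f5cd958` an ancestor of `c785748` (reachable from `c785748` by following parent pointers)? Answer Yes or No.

Yes

Ancestors of c785748 (commits reachable by following parents): {07e8de9, 15c27eb, 16e33e2, 1ada512, 4e1b69d, 54c87bf, 67071f9, 6e3cdd6, 9a9dc24, ab5ce4d, b19d748, c785748, e974986, f5cd958, feec366}.
f5cd958 is in that set, so it is an ancestor of c785748.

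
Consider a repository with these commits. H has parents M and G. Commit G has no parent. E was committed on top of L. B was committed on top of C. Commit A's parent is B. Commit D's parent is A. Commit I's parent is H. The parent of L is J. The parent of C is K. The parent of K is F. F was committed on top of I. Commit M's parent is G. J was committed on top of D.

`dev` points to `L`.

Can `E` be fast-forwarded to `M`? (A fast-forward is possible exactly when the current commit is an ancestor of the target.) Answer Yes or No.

A fast-forward from E to M is possible iff E is an ancestor of M.
Ancestors of M: {G, M}.
E is not among them, so fast-forward is not possible.

No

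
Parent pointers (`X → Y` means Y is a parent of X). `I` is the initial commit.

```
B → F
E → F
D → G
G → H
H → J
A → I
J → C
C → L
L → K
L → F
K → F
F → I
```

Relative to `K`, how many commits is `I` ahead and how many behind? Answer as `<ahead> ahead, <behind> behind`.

0 ahead, 2 behind

Reachable from I: {I}.
Reachable from K: {F, I, K}.
Only in I's history (ahead): {} — 0.
Only in K's history (behind): {F, K} — 2.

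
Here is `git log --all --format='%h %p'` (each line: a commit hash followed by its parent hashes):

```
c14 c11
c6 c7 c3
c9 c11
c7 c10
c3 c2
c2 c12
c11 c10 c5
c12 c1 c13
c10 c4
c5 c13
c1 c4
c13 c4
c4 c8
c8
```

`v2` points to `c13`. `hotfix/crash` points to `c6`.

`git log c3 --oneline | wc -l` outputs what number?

7

Walking parent pointers from c3: reachable set = {c1, c12, c13, c2, c3, c4, c8}.
That is 7 commits.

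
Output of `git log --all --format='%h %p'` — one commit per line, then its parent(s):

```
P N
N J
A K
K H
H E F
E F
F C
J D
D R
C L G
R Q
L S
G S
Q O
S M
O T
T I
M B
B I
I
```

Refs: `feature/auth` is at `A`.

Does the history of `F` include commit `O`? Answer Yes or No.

No

Ancestors of F: {B, C, F, G, I, L, M, S}.
O is not in that set, so it is not an ancestor of F.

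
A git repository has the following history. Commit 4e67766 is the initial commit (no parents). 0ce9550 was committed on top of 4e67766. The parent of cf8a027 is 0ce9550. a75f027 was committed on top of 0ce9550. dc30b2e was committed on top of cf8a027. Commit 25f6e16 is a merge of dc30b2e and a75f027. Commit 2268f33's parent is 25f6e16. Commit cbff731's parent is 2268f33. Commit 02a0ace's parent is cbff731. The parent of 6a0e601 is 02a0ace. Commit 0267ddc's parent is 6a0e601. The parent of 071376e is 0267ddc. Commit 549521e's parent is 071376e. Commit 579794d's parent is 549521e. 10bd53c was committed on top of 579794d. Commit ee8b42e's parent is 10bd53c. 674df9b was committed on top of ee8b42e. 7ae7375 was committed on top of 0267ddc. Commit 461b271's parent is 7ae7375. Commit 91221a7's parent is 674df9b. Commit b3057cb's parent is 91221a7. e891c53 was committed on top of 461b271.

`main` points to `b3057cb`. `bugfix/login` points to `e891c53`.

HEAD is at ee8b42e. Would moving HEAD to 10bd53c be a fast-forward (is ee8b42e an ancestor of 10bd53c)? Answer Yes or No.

A fast-forward from ee8b42e to 10bd53c is possible iff ee8b42e is an ancestor of 10bd53c.
Ancestors of 10bd53c: {0267ddc, 02a0ace, 071376e, 0ce9550, 10bd53c, 2268f33, 25f6e16, 4e67766, 549521e, 579794d, 6a0e601, a75f027, cbff731, cf8a027, dc30b2e}.
ee8b42e is not among them, so fast-forward is not possible.

No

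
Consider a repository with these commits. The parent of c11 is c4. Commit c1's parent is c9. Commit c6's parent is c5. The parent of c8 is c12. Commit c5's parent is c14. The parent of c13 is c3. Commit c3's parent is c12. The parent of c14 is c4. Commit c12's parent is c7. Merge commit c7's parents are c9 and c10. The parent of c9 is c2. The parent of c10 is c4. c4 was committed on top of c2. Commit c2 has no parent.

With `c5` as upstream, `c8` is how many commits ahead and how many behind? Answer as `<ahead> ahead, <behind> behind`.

5 ahead, 2 behind

Reachable from c8: {c10, c12, c2, c4, c7, c8, c9}.
Reachable from c5: {c14, c2, c4, c5}.
Only in c8's history (ahead): {c10, c12, c7, c8, c9} — 5.
Only in c5's history (behind): {c14, c5} — 2.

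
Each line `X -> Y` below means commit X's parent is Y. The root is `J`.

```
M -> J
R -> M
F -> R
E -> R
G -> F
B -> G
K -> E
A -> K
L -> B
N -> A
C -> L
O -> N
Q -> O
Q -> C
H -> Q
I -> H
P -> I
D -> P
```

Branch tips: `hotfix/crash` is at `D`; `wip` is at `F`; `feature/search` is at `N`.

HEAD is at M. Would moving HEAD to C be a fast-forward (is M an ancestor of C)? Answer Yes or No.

Yes

A fast-forward from M to C is possible iff M is an ancestor of C.
Ancestors of C: {B, C, F, G, J, L, M, R}.
M is among them, so fast-forward is possible.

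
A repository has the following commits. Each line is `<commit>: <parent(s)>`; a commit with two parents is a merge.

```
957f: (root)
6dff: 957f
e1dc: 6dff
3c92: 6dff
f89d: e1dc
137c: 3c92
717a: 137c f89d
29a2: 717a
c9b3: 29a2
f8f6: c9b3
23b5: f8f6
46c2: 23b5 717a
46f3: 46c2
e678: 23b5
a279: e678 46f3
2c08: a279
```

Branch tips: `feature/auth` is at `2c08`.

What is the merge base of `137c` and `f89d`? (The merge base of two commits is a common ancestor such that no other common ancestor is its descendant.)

Ancestors of 137c: {137c, 3c92, 6dff, 957f}.
Ancestors of f89d: {6dff, 957f, e1dc, f89d}.
Common ancestors: {6dff, 957f}.
Among these, 6dff is not an ancestor of any other common ancestor — it is the merge base.

6dff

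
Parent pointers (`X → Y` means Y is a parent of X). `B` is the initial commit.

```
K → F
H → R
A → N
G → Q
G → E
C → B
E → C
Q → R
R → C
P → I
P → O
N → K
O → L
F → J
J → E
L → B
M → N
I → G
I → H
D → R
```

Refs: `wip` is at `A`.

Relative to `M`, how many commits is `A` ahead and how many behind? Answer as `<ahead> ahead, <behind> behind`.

Reachable from A: {A, B, C, E, F, J, K, N}.
Reachable from M: {B, C, E, F, J, K, M, N}.
Only in A's history (ahead): {A} — 1.
Only in M's history (behind): {M} — 1.

1 ahead, 1 behind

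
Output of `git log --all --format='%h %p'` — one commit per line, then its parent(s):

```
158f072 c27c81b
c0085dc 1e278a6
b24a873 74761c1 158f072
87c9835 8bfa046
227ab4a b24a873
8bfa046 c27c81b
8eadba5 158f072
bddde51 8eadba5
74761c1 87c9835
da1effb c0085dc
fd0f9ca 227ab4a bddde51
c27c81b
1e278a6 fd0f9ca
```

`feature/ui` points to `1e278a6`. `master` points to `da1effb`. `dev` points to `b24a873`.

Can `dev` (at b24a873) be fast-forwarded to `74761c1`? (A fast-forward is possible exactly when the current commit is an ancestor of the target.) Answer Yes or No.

No

A fast-forward from b24a873 to 74761c1 is possible iff b24a873 is an ancestor of 74761c1.
Ancestors of 74761c1: {74761c1, 87c9835, 8bfa046, c27c81b}.
b24a873 is not among them, so fast-forward is not possible.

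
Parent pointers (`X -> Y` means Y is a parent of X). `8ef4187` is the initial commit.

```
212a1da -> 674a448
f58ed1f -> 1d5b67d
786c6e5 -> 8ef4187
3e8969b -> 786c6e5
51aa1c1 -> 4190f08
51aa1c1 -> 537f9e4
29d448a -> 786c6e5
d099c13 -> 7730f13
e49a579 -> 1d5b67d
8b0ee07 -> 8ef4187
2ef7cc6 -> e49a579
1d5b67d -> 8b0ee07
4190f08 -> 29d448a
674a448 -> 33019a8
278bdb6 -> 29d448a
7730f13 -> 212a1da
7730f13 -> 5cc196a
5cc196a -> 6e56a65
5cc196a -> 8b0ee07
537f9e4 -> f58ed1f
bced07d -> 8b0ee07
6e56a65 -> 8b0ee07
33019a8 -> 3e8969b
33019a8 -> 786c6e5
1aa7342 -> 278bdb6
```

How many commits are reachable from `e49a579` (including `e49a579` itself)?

4

Walking parent pointers from e49a579: reachable set = {1d5b67d, 8b0ee07, 8ef4187, e49a579}.
That is 4 commits.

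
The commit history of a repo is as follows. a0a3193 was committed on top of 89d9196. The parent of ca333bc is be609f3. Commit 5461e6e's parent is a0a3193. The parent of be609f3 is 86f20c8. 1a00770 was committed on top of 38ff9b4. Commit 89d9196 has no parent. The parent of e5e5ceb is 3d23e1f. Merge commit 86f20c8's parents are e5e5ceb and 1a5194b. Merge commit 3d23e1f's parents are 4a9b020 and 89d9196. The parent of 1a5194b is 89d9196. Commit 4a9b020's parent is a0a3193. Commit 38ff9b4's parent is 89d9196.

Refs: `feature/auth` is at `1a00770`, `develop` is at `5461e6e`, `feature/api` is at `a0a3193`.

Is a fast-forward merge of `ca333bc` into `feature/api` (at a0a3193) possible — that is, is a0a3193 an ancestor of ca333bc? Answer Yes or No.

A fast-forward from a0a3193 to ca333bc is possible iff a0a3193 is an ancestor of ca333bc.
Ancestors of ca333bc: {1a5194b, 3d23e1f, 4a9b020, 86f20c8, 89d9196, a0a3193, be609f3, ca333bc, e5e5ceb}.
a0a3193 is among them, so fast-forward is possible.

Yes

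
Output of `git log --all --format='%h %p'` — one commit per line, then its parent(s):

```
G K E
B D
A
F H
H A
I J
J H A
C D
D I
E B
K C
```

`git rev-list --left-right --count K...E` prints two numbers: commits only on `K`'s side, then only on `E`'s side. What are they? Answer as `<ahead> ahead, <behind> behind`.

Reachable from K: {A, C, D, H, I, J, K}.
Reachable from E: {A, B, D, E, H, I, J}.
Only in K's history (ahead): {C, K} — 2.
Only in E's history (behind): {B, E} — 2.

2 ahead, 2 behind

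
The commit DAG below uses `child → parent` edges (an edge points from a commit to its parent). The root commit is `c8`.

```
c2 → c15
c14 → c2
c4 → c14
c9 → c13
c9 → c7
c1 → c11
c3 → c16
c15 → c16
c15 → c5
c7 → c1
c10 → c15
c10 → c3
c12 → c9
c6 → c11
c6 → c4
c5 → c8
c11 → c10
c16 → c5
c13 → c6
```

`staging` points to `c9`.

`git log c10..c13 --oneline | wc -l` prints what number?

6

Reachable from c13: {c10, c11, c13, c14, c15, c16, c2, c3, c4, c5, c6, c8}.
Reachable from c10: {c10, c15, c16, c3, c5, c8}.
In c13's history but not c10's: {c11, c13, c14, c2, c4, c6} — 6 commits.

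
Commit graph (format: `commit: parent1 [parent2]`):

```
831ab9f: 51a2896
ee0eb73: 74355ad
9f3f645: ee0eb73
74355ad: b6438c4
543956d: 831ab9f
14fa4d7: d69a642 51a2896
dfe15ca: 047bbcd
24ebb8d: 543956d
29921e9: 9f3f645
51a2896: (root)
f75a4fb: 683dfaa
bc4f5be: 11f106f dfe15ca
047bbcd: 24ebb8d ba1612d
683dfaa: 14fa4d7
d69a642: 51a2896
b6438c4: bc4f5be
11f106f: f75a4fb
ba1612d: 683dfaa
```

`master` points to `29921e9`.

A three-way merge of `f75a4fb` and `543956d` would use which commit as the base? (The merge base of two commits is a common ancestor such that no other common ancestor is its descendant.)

51a2896

Ancestors of f75a4fb: {14fa4d7, 51a2896, 683dfaa, d69a642, f75a4fb}.
Ancestors of 543956d: {51a2896, 543956d, 831ab9f}.
Common ancestors: {51a2896}.
The only common ancestor is 51a2896, so it is the merge base.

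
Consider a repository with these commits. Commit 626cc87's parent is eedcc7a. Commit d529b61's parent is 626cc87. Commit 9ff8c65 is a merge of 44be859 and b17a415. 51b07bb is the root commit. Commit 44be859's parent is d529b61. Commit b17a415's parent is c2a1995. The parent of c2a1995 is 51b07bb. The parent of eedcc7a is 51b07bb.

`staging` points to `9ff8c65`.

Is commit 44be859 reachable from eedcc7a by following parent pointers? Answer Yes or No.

No

Ancestors of eedcc7a: {51b07bb, eedcc7a}.
44be859 is not in that set, so it is not an ancestor of eedcc7a.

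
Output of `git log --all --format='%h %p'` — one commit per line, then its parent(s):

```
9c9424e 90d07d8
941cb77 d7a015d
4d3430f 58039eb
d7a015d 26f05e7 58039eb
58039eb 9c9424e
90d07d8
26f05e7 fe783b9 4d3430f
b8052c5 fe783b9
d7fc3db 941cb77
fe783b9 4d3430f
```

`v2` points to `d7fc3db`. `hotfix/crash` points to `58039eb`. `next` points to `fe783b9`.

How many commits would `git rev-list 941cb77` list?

Walking parent pointers from 941cb77: reachable set = {26f05e7, 4d3430f, 58039eb, 90d07d8, 941cb77, 9c9424e, d7a015d, fe783b9}.
That is 8 commits.

8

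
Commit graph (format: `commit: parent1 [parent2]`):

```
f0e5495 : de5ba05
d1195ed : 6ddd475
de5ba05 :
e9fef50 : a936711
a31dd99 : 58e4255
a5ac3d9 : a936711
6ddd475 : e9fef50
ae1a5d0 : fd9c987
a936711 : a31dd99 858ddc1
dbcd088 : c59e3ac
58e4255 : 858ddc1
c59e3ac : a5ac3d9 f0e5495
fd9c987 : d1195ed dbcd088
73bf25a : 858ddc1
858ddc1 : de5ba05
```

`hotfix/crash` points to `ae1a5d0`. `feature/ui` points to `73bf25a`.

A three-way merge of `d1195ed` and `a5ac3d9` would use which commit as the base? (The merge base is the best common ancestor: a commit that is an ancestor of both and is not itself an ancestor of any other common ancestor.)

a936711

Ancestors of d1195ed: {58e4255, 6ddd475, 858ddc1, a31dd99, a936711, d1195ed, de5ba05, e9fef50}.
Ancestors of a5ac3d9: {58e4255, 858ddc1, a31dd99, a5ac3d9, a936711, de5ba05}.
Common ancestors: {58e4255, 858ddc1, a31dd99, a936711, de5ba05}.
Among these, a936711 is not an ancestor of any other common ancestor — it is the merge base.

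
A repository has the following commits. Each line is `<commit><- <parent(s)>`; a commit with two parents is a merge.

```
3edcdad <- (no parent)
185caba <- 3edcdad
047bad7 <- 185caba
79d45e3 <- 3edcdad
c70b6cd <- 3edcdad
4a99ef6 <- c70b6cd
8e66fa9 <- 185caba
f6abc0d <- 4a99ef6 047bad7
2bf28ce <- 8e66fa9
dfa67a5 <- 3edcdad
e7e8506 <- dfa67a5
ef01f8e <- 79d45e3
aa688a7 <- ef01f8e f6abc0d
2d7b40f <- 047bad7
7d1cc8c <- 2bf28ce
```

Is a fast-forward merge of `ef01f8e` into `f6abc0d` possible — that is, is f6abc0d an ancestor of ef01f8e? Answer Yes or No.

No

A fast-forward from f6abc0d to ef01f8e is possible iff f6abc0d is an ancestor of ef01f8e.
Ancestors of ef01f8e: {3edcdad, 79d45e3, ef01f8e}.
f6abc0d is not among them, so fast-forward is not possible.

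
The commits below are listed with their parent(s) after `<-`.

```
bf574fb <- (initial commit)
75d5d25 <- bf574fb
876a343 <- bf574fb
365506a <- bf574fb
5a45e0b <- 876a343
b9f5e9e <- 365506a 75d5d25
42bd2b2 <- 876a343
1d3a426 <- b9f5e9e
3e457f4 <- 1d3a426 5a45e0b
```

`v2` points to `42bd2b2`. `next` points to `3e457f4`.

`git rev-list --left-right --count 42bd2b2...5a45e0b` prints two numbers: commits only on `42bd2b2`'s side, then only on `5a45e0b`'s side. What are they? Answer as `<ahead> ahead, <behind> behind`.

1 ahead, 1 behind

Reachable from 42bd2b2: {42bd2b2, 876a343, bf574fb}.
Reachable from 5a45e0b: {5a45e0b, 876a343, bf574fb}.
Only in 42bd2b2's history (ahead): {42bd2b2} — 1.
Only in 5a45e0b's history (behind): {5a45e0b} — 1.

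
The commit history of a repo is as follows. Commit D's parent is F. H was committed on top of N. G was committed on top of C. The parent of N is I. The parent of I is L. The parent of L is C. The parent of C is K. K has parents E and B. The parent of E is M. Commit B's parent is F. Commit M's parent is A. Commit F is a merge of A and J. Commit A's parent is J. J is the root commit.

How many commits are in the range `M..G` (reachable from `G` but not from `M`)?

6

Reachable from G: {A, B, C, E, F, G, J, K, M}.
Reachable from M: {A, J, M}.
In G's history but not M's: {B, C, E, F, G, K} — 6 commits.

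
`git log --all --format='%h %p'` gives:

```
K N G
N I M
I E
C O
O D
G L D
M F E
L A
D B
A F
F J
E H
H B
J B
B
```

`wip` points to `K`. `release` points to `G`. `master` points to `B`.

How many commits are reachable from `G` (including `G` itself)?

7

Walking parent pointers from G: reachable set = {A, B, D, F, G, J, L}.
That is 7 commits.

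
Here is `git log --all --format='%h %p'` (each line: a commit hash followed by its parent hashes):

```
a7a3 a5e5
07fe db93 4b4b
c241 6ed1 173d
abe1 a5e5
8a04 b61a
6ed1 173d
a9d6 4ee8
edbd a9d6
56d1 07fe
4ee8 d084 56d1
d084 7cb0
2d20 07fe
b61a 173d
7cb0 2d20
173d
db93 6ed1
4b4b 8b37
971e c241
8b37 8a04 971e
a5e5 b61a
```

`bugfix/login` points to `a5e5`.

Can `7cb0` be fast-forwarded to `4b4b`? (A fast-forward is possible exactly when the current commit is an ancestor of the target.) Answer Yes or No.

A fast-forward from 7cb0 to 4b4b is possible iff 7cb0 is an ancestor of 4b4b.
Ancestors of 4b4b: {173d, 4b4b, 6ed1, 8a04, 8b37, 971e, b61a, c241}.
7cb0 is not among them, so fast-forward is not possible.

No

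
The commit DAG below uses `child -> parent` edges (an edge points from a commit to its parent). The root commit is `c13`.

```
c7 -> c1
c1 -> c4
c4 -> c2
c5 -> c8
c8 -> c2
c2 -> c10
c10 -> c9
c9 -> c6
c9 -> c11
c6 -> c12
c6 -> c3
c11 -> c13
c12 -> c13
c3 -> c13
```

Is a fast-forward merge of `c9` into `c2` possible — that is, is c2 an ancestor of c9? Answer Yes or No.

A fast-forward from c2 to c9 is possible iff c2 is an ancestor of c9.
Ancestors of c9: {c11, c12, c13, c3, c6, c9}.
c2 is not among them, so fast-forward is not possible.

No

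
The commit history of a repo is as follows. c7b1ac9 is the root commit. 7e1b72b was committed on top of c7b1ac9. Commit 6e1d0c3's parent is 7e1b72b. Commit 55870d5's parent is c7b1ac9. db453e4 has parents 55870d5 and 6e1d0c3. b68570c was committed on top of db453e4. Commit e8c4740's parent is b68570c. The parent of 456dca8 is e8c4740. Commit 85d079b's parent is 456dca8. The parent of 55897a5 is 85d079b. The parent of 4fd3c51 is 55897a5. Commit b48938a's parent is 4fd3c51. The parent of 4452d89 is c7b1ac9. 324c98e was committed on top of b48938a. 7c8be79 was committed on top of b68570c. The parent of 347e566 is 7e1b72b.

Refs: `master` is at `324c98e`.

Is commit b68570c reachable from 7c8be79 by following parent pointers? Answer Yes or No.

Ancestors of 7c8be79 (commits reachable by following parents): {55870d5, 6e1d0c3, 7c8be79, 7e1b72b, b68570c, c7b1ac9, db453e4}.
b68570c is in that set, so it is an ancestor of 7c8be79.

Yes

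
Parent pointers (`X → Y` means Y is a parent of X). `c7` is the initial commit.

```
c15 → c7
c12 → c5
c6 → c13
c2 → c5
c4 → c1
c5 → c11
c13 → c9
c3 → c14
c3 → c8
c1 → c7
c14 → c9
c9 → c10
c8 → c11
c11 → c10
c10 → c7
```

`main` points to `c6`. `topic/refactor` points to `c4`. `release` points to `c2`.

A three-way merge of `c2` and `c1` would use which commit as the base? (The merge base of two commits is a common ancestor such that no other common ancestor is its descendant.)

c7

Ancestors of c2: {c10, c11, c2, c5, c7}.
Ancestors of c1: {c1, c7}.
Common ancestors: {c7}.
The only common ancestor is c7, so it is the merge base.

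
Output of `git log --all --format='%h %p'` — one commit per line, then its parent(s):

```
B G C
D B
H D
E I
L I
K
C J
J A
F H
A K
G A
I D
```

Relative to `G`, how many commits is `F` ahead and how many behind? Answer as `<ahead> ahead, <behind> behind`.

6 ahead, 0 behind

Reachable from F: {A, B, C, D, F, G, H, J, K}.
Reachable from G: {A, G, K}.
Only in F's history (ahead): {B, C, D, F, H, J} — 6.
Only in G's history (behind): {} — 0.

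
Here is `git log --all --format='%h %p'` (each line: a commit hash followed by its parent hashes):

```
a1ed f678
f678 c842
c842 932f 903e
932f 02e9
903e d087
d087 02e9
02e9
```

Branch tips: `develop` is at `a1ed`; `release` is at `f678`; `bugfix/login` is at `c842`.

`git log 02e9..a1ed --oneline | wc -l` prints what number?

Reachable from a1ed: {02e9, 903e, 932f, a1ed, c842, d087, f678}.
Reachable from 02e9: {02e9}.
In a1ed's history but not 02e9's: {903e, 932f, a1ed, c842, d087, f678} — 6 commits.

6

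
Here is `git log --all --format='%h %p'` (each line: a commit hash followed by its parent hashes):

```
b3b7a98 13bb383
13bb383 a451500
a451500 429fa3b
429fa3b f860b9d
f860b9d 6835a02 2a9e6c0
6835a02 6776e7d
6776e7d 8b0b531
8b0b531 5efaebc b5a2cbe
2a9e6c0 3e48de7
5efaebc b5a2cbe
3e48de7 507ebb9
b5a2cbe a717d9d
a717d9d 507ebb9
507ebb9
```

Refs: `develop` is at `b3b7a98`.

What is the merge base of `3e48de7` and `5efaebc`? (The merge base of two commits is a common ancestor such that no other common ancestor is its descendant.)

507ebb9

Ancestors of 3e48de7: {3e48de7, 507ebb9}.
Ancestors of 5efaebc: {507ebb9, 5efaebc, a717d9d, b5a2cbe}.
Common ancestors: {507ebb9}.
The only common ancestor is 507ebb9, so it is the merge base.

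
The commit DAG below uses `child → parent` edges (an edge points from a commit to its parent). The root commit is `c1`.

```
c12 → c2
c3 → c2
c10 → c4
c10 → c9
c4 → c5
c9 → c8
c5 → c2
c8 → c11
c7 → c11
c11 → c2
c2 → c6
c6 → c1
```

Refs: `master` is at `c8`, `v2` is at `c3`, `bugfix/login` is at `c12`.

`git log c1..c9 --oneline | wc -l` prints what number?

Reachable from c9: {c1, c11, c2, c6, c8, c9}.
Reachable from c1: {c1}.
In c9's history but not c1's: {c11, c2, c6, c8, c9} — 5 commits.

5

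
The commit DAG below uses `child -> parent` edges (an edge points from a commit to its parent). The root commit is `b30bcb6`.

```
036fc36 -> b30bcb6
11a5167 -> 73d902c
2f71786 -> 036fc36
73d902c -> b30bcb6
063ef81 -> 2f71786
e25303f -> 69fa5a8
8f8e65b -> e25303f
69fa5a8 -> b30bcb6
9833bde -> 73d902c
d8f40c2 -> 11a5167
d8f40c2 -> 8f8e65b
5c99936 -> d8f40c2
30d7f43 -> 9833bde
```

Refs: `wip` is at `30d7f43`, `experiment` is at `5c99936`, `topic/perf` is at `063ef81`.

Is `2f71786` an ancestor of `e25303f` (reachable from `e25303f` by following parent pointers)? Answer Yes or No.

Ancestors of e25303f: {69fa5a8, b30bcb6, e25303f}.
2f71786 is not in that set, so it is not an ancestor of e25303f.

No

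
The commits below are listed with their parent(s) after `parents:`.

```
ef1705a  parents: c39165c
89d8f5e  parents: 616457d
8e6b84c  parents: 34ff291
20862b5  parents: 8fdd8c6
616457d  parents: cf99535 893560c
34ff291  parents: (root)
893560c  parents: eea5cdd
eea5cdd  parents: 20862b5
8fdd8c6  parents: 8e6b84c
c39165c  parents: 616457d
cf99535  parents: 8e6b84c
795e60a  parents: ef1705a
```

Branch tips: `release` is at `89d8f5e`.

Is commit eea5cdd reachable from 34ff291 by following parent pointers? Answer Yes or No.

Ancestors of 34ff291: {34ff291}.
eea5cdd is not in that set, so it is not an ancestor of 34ff291.

No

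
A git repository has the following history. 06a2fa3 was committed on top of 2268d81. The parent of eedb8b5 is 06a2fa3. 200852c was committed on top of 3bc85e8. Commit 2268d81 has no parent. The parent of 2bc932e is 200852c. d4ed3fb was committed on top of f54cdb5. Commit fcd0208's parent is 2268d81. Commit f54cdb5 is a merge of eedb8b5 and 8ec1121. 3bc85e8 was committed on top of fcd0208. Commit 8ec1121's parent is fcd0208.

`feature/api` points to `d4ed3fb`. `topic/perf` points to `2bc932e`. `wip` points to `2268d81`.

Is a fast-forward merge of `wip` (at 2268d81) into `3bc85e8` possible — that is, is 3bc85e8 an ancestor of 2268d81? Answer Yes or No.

No

A fast-forward from 3bc85e8 to 2268d81 is possible iff 3bc85e8 is an ancestor of 2268d81.
Ancestors of 2268d81: {2268d81}.
3bc85e8 is not among them, so fast-forward is not possible.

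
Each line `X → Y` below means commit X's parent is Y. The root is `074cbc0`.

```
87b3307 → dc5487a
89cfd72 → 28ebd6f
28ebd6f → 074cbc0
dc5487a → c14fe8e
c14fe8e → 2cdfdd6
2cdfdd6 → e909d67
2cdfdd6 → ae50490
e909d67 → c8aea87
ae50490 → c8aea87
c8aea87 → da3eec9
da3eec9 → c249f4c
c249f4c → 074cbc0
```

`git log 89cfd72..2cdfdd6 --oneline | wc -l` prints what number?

6

Reachable from 2cdfdd6: {074cbc0, 2cdfdd6, ae50490, c249f4c, c8aea87, da3eec9, e909d67}.
Reachable from 89cfd72: {074cbc0, 28ebd6f, 89cfd72}.
In 2cdfdd6's history but not 89cfd72's: {2cdfdd6, ae50490, c249f4c, c8aea87, da3eec9, e909d67} — 6 commits.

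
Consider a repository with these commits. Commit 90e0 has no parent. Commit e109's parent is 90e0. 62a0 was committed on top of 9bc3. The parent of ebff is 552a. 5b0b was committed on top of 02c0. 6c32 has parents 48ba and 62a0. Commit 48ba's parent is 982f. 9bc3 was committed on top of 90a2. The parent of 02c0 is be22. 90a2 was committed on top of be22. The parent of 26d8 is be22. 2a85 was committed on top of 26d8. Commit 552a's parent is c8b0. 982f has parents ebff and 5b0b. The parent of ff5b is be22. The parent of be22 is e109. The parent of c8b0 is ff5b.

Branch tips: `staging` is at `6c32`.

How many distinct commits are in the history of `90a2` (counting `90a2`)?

Walking parent pointers from 90a2: reachable set = {90a2, 90e0, be22, e109}.
That is 4 commits.

4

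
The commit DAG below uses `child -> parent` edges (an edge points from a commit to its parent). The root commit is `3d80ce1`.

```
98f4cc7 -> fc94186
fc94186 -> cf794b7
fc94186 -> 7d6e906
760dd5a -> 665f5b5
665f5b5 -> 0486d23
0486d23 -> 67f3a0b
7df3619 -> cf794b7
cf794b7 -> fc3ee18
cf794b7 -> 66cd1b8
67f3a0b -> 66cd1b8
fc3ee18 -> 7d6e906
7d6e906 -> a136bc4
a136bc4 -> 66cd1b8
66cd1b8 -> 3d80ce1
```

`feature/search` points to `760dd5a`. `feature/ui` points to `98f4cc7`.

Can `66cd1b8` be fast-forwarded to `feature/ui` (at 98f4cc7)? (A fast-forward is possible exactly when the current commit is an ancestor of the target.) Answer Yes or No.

A fast-forward from 66cd1b8 to 98f4cc7 is possible iff 66cd1b8 is an ancestor of 98f4cc7.
Ancestors of 98f4cc7: {3d80ce1, 66cd1b8, 7d6e906, 98f4cc7, a136bc4, cf794b7, fc3ee18, fc94186}.
66cd1b8 is among them, so fast-forward is possible.

Yes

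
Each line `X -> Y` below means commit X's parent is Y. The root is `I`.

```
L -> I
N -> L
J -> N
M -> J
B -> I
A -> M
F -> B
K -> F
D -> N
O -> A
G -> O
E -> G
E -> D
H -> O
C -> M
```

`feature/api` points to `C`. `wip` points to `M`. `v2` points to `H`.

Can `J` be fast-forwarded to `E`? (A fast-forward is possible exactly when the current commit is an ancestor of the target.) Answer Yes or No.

A fast-forward from J to E is possible iff J is an ancestor of E.
Ancestors of E: {A, D, E, G, I, J, L, M, N, O}.
J is among them, so fast-forward is possible.

Yes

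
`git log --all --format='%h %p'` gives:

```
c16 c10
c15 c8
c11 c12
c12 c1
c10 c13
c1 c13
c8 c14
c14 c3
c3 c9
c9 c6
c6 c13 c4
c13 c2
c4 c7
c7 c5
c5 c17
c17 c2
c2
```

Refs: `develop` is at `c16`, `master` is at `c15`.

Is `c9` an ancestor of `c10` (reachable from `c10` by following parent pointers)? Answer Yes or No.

Ancestors of c10: {c10, c13, c2}.
c9 is not in that set, so it is not an ancestor of c10.

No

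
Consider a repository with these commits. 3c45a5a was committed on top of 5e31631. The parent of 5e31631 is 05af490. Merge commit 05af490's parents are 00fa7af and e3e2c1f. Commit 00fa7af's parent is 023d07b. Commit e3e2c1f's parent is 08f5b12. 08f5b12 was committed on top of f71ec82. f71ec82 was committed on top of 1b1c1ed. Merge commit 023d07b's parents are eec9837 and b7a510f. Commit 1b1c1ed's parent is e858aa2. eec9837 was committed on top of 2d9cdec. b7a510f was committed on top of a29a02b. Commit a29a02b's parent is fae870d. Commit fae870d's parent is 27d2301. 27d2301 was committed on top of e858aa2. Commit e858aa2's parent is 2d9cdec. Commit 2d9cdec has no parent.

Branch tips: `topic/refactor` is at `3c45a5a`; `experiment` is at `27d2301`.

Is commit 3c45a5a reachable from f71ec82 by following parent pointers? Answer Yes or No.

Ancestors of f71ec82: {1b1c1ed, 2d9cdec, e858aa2, f71ec82}.
3c45a5a is not in that set, so it is not an ancestor of f71ec82.

No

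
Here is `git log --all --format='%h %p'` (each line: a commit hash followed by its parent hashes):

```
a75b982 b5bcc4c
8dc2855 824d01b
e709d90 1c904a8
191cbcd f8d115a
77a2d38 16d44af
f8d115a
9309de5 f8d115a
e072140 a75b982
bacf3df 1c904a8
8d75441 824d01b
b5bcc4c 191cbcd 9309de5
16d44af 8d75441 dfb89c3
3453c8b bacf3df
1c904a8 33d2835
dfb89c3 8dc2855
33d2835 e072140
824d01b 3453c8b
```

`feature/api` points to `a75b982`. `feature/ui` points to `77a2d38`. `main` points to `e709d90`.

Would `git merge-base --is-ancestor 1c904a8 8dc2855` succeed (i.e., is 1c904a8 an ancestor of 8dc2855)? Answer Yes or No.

Ancestors of 8dc2855 (commits reachable by following parents): {191cbcd, 1c904a8, 33d2835, 3453c8b, 824d01b, 8dc2855, 9309de5, a75b982, b5bcc4c, bacf3df, e072140, f8d115a}.
1c904a8 is in that set, so it is an ancestor of 8dc2855.

Yes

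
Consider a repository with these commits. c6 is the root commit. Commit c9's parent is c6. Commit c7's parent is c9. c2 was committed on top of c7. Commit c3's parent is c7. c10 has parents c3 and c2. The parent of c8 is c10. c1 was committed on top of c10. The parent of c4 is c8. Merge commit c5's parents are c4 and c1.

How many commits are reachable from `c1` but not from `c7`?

4

Reachable from c1: {c1, c10, c2, c3, c6, c7, c9}.
Reachable from c7: {c6, c7, c9}.
In c1's history but not c7's: {c1, c10, c2, c3} — 4 commits.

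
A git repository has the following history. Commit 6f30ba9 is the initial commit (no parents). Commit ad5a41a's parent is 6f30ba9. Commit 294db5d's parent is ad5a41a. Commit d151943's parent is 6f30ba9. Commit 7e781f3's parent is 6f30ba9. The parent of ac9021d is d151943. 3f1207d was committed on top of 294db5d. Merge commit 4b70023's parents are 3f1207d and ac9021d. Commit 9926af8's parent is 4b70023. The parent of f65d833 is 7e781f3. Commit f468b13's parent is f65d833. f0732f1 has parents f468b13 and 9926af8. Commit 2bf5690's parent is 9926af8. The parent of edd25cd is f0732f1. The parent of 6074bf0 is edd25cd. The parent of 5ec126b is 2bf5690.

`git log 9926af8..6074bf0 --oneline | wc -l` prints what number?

6

Reachable from 6074bf0: {294db5d, 3f1207d, 4b70023, 6074bf0, 6f30ba9, 7e781f3, 9926af8, ac9021d, ad5a41a, d151943, edd25cd, f0732f1, f468b13, f65d833}.
Reachable from 9926af8: {294db5d, 3f1207d, 4b70023, 6f30ba9, 9926af8, ac9021d, ad5a41a, d151943}.
In 6074bf0's history but not 9926af8's: {6074bf0, 7e781f3, edd25cd, f0732f1, f468b13, f65d833} — 6 commits.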